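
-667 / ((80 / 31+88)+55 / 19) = -392863 / 55057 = -7.14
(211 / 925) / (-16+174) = 0.00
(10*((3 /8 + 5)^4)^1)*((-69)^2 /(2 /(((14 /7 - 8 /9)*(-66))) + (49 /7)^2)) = 4476150679275 /5516288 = 811442.53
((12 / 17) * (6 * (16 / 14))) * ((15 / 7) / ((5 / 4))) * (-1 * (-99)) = 684288 / 833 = 821.47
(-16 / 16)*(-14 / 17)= 14 / 17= 0.82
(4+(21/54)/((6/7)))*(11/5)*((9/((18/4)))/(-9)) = -5291/2430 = -2.18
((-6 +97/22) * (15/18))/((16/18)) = -525/352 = -1.49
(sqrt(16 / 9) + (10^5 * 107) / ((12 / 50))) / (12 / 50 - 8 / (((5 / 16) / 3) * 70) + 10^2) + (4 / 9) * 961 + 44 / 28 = 9839996723 / 21861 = 450116.50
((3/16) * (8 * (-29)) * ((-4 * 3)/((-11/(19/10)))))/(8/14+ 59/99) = -312417/4045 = -77.24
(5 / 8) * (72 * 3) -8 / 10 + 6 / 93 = 20811 / 155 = 134.26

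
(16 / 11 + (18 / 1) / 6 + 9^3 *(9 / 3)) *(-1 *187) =-409802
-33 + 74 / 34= -30.82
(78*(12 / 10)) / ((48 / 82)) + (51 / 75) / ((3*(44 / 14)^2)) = 5805203 / 36300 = 159.92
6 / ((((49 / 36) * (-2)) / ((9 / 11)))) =-972 / 539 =-1.80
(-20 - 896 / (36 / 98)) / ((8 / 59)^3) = -1136362007 / 1152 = -986425.35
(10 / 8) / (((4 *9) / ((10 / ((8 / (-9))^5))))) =-164025 / 262144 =-0.63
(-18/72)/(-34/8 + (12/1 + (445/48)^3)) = -0.00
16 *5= 80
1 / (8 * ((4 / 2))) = 1 / 16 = 0.06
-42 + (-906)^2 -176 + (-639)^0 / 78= 64008205 / 78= 820618.01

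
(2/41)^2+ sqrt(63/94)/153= 4/1681+ sqrt(658)/4794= 0.01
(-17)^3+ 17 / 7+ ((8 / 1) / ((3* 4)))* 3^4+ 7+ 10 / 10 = -33940 / 7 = -4848.57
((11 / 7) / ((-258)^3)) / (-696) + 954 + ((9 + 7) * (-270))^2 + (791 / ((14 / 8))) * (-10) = 1561172521195598987 / 83669350464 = 18658834.00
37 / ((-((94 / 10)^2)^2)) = -23125 / 4879681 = -0.00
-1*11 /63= -11 /63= -0.17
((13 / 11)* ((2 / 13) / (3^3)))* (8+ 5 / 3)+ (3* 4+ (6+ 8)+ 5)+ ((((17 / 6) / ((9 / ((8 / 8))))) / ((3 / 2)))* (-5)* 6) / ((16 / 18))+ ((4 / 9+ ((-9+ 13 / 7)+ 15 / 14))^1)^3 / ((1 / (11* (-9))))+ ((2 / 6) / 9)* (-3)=4798095751 / 271656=17662.40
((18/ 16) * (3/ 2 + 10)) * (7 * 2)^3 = 71001/ 2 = 35500.50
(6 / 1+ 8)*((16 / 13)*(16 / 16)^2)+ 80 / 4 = 484 / 13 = 37.23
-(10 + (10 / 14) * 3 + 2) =-99 / 7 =-14.14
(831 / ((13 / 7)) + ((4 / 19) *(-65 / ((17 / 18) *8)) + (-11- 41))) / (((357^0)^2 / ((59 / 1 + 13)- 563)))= -811592558 / 4199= -193282.34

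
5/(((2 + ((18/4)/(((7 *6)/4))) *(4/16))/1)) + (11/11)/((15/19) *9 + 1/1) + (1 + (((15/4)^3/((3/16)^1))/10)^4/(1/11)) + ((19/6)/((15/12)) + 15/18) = 1921131913639579/279121920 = 6882769.77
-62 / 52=-1.19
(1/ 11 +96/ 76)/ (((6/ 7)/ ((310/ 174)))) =307055/ 109098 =2.81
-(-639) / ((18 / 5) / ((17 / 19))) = 6035 / 38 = 158.82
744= 744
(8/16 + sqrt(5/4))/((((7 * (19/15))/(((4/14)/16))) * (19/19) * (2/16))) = 15/1862 + 15 * sqrt(5)/1862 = 0.03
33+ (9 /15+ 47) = 403 /5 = 80.60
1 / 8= 0.12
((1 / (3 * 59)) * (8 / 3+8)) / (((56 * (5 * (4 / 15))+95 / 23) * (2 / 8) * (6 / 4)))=5888 / 2887047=0.00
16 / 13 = 1.23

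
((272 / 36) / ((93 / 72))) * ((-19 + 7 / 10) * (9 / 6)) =-24888 / 155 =-160.57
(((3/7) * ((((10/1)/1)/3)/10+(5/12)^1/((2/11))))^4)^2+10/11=641286091/184549376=3.47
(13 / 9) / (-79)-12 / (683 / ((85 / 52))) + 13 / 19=0.64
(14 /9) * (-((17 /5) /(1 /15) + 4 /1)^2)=-42350 /9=-4705.56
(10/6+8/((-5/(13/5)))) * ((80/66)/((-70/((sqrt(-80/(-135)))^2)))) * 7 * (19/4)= 5168/6075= 0.85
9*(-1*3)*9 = -243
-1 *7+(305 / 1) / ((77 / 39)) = 11356 / 77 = 147.48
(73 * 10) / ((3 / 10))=7300 / 3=2433.33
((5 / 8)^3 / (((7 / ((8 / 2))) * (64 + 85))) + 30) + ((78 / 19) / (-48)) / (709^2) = 38253850458111 / 1275088560256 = 30.00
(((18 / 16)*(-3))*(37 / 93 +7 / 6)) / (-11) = 2619 / 5456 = 0.48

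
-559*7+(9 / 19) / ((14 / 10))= -520384 / 133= -3912.66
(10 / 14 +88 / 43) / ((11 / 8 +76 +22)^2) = 17728 / 63413175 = 0.00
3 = 3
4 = 4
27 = 27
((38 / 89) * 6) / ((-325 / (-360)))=16416 / 5785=2.84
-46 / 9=-5.11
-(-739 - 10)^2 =-561001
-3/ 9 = -1/ 3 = -0.33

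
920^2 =846400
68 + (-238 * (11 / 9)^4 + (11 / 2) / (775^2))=-3649889940329 / 7881401250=-463.10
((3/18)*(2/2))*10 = 5/3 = 1.67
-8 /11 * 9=-72 /11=-6.55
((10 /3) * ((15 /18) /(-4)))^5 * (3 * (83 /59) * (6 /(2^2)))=-810546875 /792778752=-1.02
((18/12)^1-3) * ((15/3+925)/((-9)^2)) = -155/9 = -17.22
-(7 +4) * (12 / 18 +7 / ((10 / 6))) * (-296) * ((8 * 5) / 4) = 475376 / 3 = 158458.67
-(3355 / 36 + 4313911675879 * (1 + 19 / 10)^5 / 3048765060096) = -116896081758521874971 / 304876506009600000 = -383.42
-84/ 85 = -0.99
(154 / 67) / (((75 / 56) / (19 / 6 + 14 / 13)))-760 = -147513728 / 195975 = -752.72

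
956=956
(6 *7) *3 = 126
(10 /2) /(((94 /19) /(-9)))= -9.10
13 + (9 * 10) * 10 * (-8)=-7187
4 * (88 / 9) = 352 / 9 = 39.11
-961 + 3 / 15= -4804 / 5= -960.80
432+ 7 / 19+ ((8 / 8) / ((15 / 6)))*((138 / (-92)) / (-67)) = 2752082 / 6365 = 432.38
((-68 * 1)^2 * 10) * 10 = 462400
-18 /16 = -9 /8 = -1.12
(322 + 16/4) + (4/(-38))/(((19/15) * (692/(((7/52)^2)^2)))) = 297724294803281/913264708096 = 326.00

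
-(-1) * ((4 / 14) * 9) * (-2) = -36 / 7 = -5.14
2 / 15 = 0.13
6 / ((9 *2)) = 1 / 3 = 0.33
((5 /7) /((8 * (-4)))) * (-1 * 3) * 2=15 /112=0.13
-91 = -91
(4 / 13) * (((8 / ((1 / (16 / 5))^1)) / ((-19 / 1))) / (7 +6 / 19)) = -512 / 9035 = -0.06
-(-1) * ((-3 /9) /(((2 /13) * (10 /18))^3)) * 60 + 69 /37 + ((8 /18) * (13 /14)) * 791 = -527870779 /16650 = -31703.95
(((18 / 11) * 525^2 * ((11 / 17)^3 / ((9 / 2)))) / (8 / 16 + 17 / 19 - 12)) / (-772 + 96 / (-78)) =181046250 / 54676777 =3.31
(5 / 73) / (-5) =-1 / 73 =-0.01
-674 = -674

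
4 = 4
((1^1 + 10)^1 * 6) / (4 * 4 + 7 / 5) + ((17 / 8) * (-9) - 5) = -4717 / 232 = -20.33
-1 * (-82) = 82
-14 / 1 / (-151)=14 / 151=0.09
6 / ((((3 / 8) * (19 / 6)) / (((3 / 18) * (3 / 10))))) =24 / 95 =0.25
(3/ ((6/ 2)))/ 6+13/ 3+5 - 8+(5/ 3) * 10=109/ 6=18.17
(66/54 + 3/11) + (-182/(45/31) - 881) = -497417/495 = -1004.88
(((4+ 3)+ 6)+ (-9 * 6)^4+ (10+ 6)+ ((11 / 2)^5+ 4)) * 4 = 34032487.38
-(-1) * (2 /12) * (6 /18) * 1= 1 /18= 0.06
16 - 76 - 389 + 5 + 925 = 481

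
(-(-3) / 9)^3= 1 / 27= 0.04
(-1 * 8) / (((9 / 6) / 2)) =-32 / 3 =-10.67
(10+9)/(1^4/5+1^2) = 95/6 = 15.83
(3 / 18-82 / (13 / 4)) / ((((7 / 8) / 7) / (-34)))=265880 / 39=6817.44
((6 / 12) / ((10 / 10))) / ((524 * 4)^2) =1 / 8786432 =0.00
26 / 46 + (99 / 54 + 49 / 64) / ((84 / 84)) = 13973 / 4416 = 3.16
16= 16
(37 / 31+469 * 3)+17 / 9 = 393413 / 279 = 1410.08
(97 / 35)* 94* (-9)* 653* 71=-3804640506 / 35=-108704014.46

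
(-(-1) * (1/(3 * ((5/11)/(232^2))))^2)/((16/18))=43817472512/25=1752698900.48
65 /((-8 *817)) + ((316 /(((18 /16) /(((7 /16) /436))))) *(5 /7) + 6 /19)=3251879 /6411816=0.51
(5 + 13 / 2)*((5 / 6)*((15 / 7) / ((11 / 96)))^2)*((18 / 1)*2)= 120659.81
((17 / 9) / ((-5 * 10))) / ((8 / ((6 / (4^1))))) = -17 / 2400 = -0.01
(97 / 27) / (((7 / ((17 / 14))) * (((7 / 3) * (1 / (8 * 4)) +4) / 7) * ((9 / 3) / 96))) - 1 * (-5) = 56909 / 1449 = 39.27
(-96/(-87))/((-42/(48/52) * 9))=-64/23751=-0.00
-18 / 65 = -0.28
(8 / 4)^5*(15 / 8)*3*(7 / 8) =315 / 2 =157.50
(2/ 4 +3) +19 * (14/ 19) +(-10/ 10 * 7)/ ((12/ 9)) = 49/ 4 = 12.25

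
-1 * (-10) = 10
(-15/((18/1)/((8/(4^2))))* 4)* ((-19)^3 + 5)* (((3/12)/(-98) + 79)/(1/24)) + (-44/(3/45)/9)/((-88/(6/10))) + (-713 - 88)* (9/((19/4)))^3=14554415770023/672182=21652492.58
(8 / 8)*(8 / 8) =1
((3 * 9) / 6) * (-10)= -45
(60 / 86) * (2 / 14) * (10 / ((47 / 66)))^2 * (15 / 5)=39204000 / 664909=58.96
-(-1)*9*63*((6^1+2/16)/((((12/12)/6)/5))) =416745/4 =104186.25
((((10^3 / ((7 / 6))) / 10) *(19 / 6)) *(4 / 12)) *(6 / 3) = 3800 / 21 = 180.95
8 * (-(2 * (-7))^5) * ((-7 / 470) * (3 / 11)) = -45177216 / 2585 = -17476.68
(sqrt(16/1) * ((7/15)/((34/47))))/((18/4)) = 1316/2295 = 0.57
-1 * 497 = -497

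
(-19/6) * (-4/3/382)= 19/1719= 0.01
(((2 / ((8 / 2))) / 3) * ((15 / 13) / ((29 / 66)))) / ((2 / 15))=2475 / 754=3.28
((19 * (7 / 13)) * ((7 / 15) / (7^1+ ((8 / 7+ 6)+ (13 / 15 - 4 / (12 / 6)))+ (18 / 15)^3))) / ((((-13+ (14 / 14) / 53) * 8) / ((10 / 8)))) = -43175125 / 11072242688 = -0.00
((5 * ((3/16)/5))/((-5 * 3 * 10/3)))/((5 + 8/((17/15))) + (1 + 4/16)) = -51/181000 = -0.00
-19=-19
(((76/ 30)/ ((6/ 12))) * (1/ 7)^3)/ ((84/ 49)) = 19/ 2205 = 0.01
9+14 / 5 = 59 / 5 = 11.80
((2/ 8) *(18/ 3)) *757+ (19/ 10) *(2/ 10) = 28397/ 25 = 1135.88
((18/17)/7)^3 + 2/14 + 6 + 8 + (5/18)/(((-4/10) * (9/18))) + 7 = 599299369/30332862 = 19.76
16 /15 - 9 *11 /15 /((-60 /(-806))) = -13139 /150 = -87.59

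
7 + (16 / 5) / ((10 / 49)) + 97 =2992 / 25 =119.68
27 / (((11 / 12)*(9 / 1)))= 36 / 11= 3.27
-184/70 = -92/35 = -2.63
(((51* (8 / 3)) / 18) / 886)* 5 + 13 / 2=52171 / 7974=6.54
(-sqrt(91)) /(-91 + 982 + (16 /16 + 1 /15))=-15* sqrt(91) /13381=-0.01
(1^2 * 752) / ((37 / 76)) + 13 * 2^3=61000 / 37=1648.65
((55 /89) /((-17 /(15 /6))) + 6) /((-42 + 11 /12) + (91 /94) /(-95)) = -479031990 /3331309783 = -0.14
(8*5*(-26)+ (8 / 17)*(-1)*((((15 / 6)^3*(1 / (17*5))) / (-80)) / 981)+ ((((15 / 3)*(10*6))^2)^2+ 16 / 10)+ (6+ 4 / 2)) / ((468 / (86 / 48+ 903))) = 797869070879161192991 / 50949969408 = 15659853777.14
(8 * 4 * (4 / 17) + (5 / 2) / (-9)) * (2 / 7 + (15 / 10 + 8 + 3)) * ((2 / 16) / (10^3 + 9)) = 56743 / 4940064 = 0.01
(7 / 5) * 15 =21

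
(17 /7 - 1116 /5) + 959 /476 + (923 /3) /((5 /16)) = 1093529 /1428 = 765.78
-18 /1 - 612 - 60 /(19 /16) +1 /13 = -168071 /247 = -680.45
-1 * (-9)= 9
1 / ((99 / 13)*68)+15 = 100993 / 6732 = 15.00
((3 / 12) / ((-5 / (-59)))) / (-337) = -59 / 6740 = -0.01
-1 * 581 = -581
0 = 0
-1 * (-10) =10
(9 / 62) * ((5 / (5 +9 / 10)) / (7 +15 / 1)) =225 / 40238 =0.01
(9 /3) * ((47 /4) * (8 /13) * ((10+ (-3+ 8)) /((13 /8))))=33840 /169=200.24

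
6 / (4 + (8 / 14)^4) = 7203 / 4930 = 1.46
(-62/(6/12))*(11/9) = -1364/9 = -151.56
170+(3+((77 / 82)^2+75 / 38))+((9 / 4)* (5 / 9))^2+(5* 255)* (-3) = -1864001969 / 511024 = -3647.58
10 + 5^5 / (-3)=-3095 / 3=-1031.67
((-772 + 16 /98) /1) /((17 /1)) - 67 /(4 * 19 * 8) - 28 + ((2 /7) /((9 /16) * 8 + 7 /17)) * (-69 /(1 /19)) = -12667673717 /84579488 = -149.77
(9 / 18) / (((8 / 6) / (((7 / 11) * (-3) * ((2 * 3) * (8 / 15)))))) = -126 / 55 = -2.29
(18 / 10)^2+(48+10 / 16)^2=3788209 / 1600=2367.63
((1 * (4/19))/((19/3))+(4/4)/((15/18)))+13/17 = 61307/30685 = 2.00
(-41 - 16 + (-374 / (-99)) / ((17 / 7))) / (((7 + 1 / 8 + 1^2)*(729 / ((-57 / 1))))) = 75848 / 142155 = 0.53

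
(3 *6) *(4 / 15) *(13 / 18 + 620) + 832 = 57172 / 15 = 3811.47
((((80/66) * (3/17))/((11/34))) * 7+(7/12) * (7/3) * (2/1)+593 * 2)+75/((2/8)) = 3252517/2178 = 1493.35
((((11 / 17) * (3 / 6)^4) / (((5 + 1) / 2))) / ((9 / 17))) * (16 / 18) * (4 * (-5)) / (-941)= 110 / 228663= 0.00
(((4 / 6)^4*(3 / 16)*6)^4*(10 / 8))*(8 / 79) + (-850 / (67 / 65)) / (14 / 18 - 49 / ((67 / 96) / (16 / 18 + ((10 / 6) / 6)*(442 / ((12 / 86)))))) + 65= 418851641192945 / 6442519093479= 65.01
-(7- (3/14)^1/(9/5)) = -289/42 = -6.88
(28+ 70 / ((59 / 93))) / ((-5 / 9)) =-73458 / 295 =-249.01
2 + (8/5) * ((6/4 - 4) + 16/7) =58/35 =1.66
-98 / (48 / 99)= -1617 / 8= -202.12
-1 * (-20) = 20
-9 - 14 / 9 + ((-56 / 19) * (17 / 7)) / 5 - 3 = -12814 / 855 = -14.99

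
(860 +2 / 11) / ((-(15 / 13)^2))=-533026 / 825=-646.09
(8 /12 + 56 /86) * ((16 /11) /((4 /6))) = 1360 /473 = 2.88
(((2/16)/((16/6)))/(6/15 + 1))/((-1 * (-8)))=15/3584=0.00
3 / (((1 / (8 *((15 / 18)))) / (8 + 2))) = 200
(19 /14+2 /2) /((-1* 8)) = -33 /112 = -0.29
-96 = -96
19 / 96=0.20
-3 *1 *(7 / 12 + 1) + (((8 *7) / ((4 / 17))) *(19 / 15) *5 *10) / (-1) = -180937 / 12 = -15078.08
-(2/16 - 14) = 111/8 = 13.88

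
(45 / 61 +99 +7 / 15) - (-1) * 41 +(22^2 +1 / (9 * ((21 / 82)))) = 36064916 / 57645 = 625.64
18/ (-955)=-18/ 955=-0.02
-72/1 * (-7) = 504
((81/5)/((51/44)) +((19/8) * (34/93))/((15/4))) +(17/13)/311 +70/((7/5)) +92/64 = 100711649399/1534075920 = 65.65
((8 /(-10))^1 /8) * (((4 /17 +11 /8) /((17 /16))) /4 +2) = -275 /1156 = -0.24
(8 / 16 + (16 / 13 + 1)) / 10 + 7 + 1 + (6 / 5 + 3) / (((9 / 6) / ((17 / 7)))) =15.07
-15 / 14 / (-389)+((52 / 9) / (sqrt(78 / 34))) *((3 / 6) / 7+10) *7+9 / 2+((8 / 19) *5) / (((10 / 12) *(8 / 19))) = 28599 / 2723+94 *sqrt(663) / 9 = 279.43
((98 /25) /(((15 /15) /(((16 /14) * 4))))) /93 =448 /2325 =0.19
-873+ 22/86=-37528/43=-872.74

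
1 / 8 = 0.12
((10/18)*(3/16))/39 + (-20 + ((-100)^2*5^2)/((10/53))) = 2480362565/1872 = 1324980.00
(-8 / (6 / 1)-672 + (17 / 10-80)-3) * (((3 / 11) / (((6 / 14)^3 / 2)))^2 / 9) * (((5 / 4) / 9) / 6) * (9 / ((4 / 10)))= -13317278555 / 6351048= -2096.86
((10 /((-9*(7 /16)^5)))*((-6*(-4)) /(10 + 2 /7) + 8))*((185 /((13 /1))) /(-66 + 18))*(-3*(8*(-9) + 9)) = 3758489600 /93639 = 40138.08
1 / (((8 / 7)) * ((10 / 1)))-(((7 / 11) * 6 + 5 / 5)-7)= 2.27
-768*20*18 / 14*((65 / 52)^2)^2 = -337500 / 7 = -48214.29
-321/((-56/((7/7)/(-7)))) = -321/392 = -0.82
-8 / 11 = -0.73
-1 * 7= -7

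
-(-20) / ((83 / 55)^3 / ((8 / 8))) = 3327500 / 571787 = 5.82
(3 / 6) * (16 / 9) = 8 / 9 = 0.89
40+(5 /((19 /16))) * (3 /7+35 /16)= 6785 /133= 51.02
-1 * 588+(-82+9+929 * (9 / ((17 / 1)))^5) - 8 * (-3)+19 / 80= -67940413757 / 113588560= -598.13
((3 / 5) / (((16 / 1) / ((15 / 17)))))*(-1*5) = -45 / 272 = -0.17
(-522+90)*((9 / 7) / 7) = -3888 / 49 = -79.35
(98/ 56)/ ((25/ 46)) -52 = -2439/ 50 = -48.78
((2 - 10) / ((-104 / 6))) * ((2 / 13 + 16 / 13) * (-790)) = -85320 / 169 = -504.85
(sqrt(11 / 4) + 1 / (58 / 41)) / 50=41 / 2900 + sqrt(11) / 100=0.05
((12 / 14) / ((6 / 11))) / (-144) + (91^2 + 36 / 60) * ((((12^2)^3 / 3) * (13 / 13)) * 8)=332354065268681 / 5040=65943266918.39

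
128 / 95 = 1.35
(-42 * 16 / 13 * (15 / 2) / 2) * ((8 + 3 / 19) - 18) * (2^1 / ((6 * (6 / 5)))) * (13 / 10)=13090 / 19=688.95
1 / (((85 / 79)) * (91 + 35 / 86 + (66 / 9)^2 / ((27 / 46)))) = 1650942 / 325118795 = 0.01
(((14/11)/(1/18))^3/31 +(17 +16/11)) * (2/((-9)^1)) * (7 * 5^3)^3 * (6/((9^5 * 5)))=-8984703317187500/7309262367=-1229221.62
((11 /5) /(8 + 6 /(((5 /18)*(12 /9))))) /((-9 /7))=-7 /99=-0.07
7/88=0.08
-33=-33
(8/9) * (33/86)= 44/129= 0.34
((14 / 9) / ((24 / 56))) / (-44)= -49 / 594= -0.08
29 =29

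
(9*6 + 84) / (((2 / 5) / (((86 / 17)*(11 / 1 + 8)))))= 563730 / 17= 33160.59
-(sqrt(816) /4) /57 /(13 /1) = -sqrt(51) /741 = -0.01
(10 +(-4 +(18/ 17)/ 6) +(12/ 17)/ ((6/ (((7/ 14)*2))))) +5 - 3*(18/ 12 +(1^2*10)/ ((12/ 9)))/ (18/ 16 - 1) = -204.71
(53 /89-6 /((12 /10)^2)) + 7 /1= 1831 /534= 3.43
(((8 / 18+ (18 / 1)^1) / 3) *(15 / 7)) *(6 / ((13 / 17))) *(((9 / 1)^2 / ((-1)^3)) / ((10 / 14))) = -152388 / 13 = -11722.15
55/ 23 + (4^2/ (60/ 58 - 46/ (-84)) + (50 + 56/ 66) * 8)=613254001/ 1462593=419.29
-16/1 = -16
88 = 88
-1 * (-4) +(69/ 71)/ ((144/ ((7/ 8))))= 109217/ 27264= 4.01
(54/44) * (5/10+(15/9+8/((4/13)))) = 1521/44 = 34.57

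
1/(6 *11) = 1/66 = 0.02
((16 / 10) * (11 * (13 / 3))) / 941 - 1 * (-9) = 128179 / 14115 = 9.08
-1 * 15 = -15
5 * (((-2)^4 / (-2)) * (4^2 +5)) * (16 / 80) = -168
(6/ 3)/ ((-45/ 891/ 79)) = -15642/ 5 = -3128.40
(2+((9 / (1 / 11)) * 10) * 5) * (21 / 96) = 1083.25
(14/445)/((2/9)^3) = 5103/1780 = 2.87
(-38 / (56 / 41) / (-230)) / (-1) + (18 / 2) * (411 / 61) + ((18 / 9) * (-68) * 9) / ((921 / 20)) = 4093056187 / 120601880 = 33.94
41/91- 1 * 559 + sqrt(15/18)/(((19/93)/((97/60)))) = -50828/91 + 3007 * sqrt(30)/2280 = -551.33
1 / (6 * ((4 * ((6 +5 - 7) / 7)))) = 7 / 96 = 0.07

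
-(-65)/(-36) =-1.81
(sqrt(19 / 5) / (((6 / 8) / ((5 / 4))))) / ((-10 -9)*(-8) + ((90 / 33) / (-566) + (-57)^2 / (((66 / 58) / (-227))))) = -3113*sqrt(95) / 6051431778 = -0.00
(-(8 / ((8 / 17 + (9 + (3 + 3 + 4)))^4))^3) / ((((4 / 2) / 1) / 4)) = -596605170923275264 / 1729561165382261200512043881361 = -0.00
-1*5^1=-5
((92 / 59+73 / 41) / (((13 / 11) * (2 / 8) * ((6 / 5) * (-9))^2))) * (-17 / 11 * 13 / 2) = -1144525 / 1175634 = -0.97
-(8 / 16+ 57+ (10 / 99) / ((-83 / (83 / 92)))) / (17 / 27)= -392775 / 4301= -91.32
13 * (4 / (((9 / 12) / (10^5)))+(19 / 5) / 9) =312000247 / 45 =6933338.82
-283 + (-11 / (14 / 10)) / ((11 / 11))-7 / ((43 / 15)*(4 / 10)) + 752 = 273933 / 602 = 455.04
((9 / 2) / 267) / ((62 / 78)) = 117 / 5518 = 0.02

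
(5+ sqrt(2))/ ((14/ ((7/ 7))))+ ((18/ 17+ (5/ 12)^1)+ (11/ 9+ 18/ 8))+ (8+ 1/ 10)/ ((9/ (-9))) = -14968/ 5355+ sqrt(2)/ 14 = -2.69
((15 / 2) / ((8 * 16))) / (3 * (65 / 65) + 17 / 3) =45 / 6656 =0.01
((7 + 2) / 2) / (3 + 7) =9 / 20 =0.45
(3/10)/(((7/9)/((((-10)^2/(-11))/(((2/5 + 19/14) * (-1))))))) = 900/451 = 2.00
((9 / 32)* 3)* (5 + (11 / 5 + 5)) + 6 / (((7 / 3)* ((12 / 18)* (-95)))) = 10.25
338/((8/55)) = 9295/4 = 2323.75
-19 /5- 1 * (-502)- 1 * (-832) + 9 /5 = 1332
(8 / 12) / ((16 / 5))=5 / 24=0.21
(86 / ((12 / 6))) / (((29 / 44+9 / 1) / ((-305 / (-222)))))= 57706 / 9435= 6.12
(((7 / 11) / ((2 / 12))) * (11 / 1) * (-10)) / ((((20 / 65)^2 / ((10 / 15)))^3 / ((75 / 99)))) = -111096.85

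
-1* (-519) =519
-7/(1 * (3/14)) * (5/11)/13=-490/429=-1.14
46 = 46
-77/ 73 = -1.05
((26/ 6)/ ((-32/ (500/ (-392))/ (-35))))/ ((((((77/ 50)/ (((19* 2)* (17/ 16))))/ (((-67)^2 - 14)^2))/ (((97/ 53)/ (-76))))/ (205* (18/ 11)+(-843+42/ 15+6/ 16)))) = -297716170174591796875/ 7722688512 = -38550845306.27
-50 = -50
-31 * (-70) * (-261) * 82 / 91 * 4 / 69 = -8846160 / 299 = -29585.82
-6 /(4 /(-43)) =129 /2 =64.50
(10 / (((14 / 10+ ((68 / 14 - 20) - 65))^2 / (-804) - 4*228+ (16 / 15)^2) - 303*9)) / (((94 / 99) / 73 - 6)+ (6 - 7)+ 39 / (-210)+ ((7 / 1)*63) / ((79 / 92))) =-295213753642500 / 54499633200741072929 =-0.00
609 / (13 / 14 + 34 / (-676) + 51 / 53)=38183691 / 115400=330.88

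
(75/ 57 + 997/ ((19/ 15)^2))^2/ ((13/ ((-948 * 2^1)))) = -95814435840000/ 1694173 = -56555284.40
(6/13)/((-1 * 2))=-3/13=-0.23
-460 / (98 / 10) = -2300 / 49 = -46.94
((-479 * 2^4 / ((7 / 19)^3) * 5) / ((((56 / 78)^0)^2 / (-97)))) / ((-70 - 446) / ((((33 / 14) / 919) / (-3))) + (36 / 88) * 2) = 56089390192 / 455426139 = 123.16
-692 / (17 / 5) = -3460 / 17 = -203.53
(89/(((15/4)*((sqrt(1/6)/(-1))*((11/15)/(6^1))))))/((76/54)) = -28836*sqrt(6)/209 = -337.96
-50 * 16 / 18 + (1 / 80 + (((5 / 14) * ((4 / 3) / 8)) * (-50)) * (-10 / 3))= -57979 / 1680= -34.51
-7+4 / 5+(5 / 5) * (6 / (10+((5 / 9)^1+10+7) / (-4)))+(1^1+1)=-1581 / 505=-3.13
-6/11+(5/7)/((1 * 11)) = -37/77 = -0.48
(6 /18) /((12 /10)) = 5 /18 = 0.28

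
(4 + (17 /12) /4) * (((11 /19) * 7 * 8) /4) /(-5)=-847 /120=-7.06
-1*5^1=-5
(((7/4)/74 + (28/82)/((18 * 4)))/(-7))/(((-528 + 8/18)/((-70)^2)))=542675/14405432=0.04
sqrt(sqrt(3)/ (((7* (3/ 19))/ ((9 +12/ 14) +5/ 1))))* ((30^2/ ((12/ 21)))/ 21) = 50* 3^(3/ 4)* sqrt(494)/ 7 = 361.89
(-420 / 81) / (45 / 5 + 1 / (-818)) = -114520 / 198747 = -0.58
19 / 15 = 1.27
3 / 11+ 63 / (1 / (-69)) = -47814 / 11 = -4346.73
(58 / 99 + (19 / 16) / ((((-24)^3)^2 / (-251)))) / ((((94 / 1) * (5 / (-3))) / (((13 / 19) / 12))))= -256162240529 / 1201410901278720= -0.00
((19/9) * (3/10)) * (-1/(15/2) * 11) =-209/225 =-0.93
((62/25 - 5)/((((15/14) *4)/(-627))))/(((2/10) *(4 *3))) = 30723/200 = 153.62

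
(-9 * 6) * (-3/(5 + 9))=81/7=11.57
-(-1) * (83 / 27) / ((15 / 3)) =83 / 135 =0.61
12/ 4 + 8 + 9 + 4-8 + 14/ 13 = 222/ 13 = 17.08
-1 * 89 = -89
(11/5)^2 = 121/25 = 4.84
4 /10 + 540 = 2702 /5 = 540.40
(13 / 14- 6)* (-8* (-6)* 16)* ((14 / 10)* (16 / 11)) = -436224 / 55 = -7931.35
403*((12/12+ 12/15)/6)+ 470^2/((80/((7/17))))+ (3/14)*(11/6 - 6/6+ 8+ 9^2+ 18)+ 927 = 2627511/1190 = 2207.99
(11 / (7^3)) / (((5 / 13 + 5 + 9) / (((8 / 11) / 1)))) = 104 / 64141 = 0.00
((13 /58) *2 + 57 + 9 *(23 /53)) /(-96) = -94301 /147552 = -0.64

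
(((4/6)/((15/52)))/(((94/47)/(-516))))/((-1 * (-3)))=-8944/45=-198.76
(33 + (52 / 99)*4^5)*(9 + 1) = 565150 / 99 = 5708.59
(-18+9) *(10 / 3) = -30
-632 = -632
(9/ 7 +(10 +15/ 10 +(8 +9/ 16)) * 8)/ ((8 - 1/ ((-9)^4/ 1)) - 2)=2972133/ 110222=26.96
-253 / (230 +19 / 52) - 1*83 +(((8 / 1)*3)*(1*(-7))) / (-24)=-83960 / 1089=-77.10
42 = 42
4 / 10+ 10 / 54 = 0.59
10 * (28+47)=750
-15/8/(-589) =0.00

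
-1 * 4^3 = -64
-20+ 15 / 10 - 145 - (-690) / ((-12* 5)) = -175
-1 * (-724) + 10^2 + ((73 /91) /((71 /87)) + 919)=11267874 /6461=1743.98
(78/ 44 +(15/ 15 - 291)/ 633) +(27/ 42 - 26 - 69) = -93.04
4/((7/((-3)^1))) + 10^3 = 6988/7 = 998.29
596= 596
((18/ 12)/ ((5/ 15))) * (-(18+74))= -414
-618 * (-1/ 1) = 618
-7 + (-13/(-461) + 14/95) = -298876/43795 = -6.82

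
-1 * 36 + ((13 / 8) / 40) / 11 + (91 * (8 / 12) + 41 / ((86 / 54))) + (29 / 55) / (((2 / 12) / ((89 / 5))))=106.73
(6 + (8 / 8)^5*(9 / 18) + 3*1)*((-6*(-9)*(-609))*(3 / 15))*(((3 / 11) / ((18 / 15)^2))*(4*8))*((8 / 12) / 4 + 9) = -3471300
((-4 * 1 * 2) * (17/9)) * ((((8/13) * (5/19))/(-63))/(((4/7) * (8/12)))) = 680/6669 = 0.10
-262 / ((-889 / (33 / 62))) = 0.16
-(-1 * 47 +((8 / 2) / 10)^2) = 1171 / 25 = 46.84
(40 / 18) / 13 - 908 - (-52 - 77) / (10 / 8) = -470708 / 585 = -804.63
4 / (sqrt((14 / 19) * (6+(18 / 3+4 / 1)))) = sqrt(266) / 14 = 1.16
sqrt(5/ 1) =sqrt(5) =2.24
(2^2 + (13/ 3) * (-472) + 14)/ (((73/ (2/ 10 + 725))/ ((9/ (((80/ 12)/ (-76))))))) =3771119772/ 1825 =2066367.00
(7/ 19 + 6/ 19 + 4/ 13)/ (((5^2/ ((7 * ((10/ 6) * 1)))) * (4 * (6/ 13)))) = 343/ 1368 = 0.25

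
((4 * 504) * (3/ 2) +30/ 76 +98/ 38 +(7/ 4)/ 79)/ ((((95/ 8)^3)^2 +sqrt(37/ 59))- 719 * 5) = 51590406118409591302717440/ 47731128055125739626089733743- 312228368479158272 * sqrt(2183)/ 47731128055125739626089733743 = 0.00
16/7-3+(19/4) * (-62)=-4133/14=-295.21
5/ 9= 0.56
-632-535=-1167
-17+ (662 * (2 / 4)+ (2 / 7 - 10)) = 2130 / 7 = 304.29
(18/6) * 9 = 27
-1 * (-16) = 16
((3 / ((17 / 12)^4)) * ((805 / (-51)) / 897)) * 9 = -0.12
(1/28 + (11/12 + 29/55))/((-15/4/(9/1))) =-6836/1925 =-3.55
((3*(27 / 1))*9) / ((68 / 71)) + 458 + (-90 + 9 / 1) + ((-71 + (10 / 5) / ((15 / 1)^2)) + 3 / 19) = 310272409 / 290700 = 1067.33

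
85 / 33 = 2.58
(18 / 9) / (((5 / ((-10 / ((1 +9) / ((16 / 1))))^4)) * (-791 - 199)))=-65536 / 2475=-26.48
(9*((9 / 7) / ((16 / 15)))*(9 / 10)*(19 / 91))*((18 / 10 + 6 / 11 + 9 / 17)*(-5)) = -498636 / 17017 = -29.30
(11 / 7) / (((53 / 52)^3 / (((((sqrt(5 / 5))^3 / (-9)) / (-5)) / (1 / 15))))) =1546688 / 3126417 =0.49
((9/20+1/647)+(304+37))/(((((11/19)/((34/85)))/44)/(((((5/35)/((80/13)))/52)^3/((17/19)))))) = 1595036263/1545280307200000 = 0.00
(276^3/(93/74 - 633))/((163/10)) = -5186062080/2540029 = -2041.73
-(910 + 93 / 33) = -912.82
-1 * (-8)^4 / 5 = -4096 / 5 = -819.20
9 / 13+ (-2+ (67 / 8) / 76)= -9465 / 7904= -1.20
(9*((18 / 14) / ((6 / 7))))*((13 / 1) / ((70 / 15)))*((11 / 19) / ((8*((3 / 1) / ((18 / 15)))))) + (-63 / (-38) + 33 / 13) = 731019 / 138320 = 5.28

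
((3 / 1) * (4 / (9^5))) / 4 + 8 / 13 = 157477 / 255879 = 0.62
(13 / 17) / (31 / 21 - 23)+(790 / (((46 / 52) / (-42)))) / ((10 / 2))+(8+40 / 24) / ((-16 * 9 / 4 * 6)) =-214776491593 / 28630584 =-7501.65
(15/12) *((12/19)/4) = 15/76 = 0.20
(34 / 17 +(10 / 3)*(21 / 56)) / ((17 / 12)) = 39 / 17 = 2.29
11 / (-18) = -11 / 18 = -0.61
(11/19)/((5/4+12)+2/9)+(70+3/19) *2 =140.36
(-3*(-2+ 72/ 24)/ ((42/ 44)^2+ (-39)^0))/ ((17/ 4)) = -5808/ 15725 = -0.37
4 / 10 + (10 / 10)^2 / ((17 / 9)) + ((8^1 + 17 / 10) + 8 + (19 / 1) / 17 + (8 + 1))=4887 / 170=28.75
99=99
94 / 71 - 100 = -7006 / 71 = -98.68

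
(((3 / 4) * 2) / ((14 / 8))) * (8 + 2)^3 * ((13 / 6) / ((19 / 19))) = 13000 / 7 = 1857.14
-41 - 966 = -1007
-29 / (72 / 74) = -1073 / 36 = -29.81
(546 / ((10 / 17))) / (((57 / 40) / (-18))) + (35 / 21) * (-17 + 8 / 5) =-669767 / 57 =-11750.30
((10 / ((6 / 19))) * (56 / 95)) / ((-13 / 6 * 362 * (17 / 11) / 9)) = -5544 / 40001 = -0.14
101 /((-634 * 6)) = -101 /3804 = -0.03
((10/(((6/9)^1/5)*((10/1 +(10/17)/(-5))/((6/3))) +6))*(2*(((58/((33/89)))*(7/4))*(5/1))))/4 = 38392375/37356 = 1027.74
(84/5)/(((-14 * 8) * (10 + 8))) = -1/120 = -0.01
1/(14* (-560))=-1/7840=-0.00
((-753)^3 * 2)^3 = -622651118812536963648451464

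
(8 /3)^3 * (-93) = -15872 /9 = -1763.56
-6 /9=-2 /3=-0.67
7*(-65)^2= 29575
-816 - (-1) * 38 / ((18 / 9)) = -797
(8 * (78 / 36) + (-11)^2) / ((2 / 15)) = 2075 / 2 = 1037.50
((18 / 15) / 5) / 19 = 6 / 475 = 0.01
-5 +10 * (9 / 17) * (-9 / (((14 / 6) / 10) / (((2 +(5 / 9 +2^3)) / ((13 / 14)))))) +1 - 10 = -516094 / 221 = -2335.27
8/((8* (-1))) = -1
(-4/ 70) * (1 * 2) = -4/ 35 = -0.11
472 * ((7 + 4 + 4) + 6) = 9912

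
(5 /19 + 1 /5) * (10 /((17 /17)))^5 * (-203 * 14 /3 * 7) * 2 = -35013440000 /57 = -614270877.19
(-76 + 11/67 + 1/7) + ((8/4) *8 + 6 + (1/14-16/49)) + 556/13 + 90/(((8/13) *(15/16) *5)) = 8544833/426790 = 20.02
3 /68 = 0.04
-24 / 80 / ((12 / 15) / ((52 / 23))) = -39 / 46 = -0.85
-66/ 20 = -33/ 10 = -3.30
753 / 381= 251 / 127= 1.98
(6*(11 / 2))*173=5709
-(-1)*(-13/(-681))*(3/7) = 13/1589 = 0.01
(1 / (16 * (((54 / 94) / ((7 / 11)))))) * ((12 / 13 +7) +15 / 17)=320117 / 525096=0.61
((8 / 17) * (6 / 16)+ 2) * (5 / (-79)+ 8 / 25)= 18759 / 33575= 0.56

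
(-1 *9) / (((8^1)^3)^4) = -9 / 68719476736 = -0.00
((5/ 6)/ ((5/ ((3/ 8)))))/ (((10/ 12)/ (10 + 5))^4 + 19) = 6561/ 1994545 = 0.00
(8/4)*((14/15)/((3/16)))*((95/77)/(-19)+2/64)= -166/495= -0.34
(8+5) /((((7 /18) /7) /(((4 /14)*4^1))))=1872 /7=267.43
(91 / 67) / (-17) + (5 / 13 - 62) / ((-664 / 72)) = 8112862 / 1228981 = 6.60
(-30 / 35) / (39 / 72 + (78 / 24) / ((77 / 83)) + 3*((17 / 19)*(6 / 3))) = -0.09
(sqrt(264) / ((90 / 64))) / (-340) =-16 * sqrt(66) / 3825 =-0.03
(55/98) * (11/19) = 605/1862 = 0.32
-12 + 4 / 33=-392 / 33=-11.88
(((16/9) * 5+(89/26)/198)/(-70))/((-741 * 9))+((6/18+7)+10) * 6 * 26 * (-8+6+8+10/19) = 17647.16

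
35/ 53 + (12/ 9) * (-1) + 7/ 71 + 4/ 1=38672/ 11289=3.43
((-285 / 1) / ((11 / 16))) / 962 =-0.43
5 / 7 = 0.71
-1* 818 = -818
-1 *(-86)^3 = 636056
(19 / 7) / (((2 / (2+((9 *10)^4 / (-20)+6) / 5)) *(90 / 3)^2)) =-15582299 / 15750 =-989.35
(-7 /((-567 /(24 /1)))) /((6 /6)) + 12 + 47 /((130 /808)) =534256 /1755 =304.42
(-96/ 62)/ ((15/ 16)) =-256/ 155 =-1.65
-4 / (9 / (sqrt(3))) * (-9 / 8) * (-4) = -2 * sqrt(3) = -3.46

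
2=2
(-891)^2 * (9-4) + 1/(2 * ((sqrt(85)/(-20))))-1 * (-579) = 3969984-2 * sqrt(85)/17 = 3969982.92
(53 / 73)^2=2809 / 5329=0.53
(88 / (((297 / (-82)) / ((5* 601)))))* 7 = -13798960 / 27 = -511072.59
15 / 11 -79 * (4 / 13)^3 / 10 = 136967 / 120835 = 1.13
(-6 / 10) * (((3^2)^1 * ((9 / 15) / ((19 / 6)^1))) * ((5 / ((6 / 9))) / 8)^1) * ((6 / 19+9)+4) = -184437 / 14440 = -12.77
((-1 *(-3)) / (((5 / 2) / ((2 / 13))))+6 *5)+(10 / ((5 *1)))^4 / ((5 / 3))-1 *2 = 2456 / 65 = 37.78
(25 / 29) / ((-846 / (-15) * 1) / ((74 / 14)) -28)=-4625 / 92974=-0.05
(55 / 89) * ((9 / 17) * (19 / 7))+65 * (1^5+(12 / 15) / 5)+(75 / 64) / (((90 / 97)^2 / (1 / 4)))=112191528731 / 1464099840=76.63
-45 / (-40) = 9 / 8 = 1.12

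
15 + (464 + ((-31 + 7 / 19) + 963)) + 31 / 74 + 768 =3064781 / 1406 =2179.79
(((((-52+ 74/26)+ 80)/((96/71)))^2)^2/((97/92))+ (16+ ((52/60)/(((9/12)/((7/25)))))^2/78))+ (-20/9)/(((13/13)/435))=255952.02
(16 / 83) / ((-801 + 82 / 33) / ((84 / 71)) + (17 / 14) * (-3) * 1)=-6336 / 22303511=-0.00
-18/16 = -9/8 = -1.12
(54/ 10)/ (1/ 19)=513/ 5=102.60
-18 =-18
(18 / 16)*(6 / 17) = 27 / 68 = 0.40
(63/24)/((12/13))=91/32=2.84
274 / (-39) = -274 / 39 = -7.03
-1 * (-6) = 6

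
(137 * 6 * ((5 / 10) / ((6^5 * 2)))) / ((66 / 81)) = 137 / 4224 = 0.03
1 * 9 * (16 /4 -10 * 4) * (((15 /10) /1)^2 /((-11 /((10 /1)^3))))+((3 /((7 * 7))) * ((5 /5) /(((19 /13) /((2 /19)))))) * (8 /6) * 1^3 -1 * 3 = 12894698407 /194579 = 66269.73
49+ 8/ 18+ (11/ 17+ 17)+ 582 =99311/ 153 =649.09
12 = 12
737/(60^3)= 737/216000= 0.00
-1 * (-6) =6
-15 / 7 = -2.14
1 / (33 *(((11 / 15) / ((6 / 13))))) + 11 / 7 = 17513 / 11011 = 1.59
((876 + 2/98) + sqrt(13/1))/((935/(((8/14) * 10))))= 8 * sqrt(13)/1309 + 20200/3773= 5.38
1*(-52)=-52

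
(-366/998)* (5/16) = -915/7984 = -0.11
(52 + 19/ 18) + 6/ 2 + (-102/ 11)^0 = 1027/ 18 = 57.06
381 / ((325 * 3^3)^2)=127 / 25666875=0.00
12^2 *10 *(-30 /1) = -43200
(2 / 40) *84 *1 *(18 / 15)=126 / 25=5.04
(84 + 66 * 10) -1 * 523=221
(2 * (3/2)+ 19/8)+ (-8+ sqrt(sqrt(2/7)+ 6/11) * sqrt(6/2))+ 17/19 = -263/152+ sqrt(2541 * sqrt(14)+ 9702)/77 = 0.07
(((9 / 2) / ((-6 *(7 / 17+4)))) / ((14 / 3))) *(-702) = 17901 / 700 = 25.57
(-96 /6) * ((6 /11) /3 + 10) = -1792 /11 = -162.91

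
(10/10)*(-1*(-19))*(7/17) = 133/17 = 7.82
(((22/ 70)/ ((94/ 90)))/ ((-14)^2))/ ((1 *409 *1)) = 99/ 26373956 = 0.00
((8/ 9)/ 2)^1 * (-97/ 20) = -2.16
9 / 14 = 0.64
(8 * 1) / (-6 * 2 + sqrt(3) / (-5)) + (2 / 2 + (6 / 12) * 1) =40 * sqrt(3) / 3597 + 1997 / 2398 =0.85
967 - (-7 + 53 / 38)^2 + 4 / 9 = 12164587 / 12996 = 936.03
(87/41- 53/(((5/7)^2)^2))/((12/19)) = -49048481/153750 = -319.01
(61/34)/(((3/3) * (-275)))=-0.01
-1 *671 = -671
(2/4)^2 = 1/4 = 0.25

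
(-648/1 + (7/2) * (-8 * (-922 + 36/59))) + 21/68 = 100906711/4012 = 25151.22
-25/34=-0.74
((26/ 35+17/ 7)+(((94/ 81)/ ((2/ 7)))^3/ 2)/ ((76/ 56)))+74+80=64270447684/ 353408265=181.86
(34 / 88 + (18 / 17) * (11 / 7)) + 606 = 3183751 / 5236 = 608.05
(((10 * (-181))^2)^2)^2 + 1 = 115193665782350064100000001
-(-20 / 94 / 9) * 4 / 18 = 20 / 3807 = 0.01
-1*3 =-3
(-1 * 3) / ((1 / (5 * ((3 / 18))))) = -5 / 2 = -2.50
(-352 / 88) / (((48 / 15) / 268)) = -335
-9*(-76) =684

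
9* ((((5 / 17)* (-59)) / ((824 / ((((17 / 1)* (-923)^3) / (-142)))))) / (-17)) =1049554.88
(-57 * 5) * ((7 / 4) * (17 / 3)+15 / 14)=-87685 / 28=-3131.61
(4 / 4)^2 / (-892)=-1 / 892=-0.00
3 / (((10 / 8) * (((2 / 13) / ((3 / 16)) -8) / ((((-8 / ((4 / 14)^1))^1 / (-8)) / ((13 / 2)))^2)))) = -63 / 650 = -0.10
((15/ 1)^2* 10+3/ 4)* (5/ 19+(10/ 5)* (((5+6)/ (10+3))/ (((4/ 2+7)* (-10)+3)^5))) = 972244767709037/ 1641466232172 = 592.30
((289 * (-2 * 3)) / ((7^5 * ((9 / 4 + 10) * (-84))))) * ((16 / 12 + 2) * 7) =0.00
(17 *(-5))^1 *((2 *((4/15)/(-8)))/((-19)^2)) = 17/1083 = 0.02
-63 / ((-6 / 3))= 63 / 2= 31.50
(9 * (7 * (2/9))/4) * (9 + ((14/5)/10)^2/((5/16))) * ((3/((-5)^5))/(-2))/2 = 607089/78125000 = 0.01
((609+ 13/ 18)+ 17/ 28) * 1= 153803/ 252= 610.33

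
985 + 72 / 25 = 24697 / 25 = 987.88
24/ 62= 0.39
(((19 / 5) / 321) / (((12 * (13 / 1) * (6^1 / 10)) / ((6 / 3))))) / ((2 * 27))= 19 / 4056156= 0.00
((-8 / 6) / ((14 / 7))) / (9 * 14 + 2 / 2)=-2 / 381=-0.01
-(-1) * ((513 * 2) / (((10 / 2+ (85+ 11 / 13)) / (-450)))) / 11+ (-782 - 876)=-27541178 / 12991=-2120.02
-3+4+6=7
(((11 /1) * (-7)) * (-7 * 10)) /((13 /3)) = 16170 /13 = 1243.85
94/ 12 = 47/ 6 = 7.83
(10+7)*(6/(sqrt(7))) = 102*sqrt(7)/7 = 38.55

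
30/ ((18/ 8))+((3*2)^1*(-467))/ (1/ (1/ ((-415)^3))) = 2858943406/ 214420125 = 13.33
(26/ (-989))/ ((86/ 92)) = -52/ 1849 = -0.03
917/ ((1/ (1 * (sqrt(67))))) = 917 * sqrt(67) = 7505.97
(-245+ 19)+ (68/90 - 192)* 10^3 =-1723234/9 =-191470.44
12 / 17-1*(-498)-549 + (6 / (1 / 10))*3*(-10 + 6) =-13095 / 17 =-770.29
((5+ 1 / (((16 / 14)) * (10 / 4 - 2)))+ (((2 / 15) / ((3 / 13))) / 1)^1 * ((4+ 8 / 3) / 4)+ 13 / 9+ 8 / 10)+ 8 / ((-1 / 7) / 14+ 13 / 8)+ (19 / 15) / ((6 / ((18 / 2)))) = 1915513 / 113940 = 16.81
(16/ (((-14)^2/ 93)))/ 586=186/ 14357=0.01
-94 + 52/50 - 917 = -25249/25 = -1009.96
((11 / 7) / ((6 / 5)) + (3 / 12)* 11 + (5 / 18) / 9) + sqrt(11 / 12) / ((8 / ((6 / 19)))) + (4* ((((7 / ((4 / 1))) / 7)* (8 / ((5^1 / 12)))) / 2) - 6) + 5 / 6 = sqrt(33) / 152 + 96659 / 11340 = 8.56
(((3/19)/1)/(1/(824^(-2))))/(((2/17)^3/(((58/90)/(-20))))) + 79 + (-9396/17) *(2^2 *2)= -2285718388342109/526342195200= -4342.65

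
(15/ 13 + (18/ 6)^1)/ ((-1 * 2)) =-27/ 13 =-2.08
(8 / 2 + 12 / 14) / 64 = 17 / 224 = 0.08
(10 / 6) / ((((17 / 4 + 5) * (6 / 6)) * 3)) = 20 / 333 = 0.06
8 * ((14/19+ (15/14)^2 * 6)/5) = 56788/4655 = 12.20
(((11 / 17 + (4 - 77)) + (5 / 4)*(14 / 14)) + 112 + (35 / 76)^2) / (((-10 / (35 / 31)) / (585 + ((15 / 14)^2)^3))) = -17826259954309965 / 6548441761792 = -2722.21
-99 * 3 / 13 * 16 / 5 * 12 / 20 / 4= -3564 / 325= -10.97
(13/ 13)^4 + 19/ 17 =36/ 17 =2.12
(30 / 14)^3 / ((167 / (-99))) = -334125 / 57281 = -5.83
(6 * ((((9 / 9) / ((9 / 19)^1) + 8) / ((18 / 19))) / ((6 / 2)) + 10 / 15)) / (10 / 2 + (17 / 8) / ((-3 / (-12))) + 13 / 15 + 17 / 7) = 143710 / 95229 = 1.51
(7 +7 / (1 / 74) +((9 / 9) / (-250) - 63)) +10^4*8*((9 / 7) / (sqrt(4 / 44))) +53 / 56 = 341601.49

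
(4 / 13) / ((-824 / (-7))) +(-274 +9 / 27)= -2198617 / 8034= -273.66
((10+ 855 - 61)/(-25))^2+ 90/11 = 7166826/6875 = 1042.45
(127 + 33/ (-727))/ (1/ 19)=1753624/ 727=2412.14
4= 4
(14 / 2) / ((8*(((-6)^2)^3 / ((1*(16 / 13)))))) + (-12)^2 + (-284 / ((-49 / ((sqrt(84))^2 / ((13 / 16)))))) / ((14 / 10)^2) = 449.72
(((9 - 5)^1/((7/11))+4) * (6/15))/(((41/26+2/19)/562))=13326144/9695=1374.54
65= 65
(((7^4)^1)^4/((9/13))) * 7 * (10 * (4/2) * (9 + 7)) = 967742938186781120/9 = 107526993131864568.89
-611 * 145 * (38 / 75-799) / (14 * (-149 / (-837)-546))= -296057433087 / 31979710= -9257.66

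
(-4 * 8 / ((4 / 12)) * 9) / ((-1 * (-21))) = -41.14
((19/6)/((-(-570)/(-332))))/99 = -83/4455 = -0.02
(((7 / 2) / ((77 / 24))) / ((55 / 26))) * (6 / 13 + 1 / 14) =1164 / 4235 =0.27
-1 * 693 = -693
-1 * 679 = -679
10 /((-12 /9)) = -15 /2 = -7.50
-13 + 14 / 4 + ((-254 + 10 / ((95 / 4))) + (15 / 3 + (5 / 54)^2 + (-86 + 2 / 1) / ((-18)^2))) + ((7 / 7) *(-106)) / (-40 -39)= -1124814281 / 4376916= -256.99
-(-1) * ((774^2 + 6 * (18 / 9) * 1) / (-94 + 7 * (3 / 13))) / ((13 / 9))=-5391792 / 1201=-4489.42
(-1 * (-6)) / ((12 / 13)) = 13 / 2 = 6.50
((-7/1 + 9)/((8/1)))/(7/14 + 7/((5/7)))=5/206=0.02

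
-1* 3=-3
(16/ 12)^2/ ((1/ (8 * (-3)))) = -128/ 3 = -42.67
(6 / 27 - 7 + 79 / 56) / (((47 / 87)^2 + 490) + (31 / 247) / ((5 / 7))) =-2809507675 / 256746052528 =-0.01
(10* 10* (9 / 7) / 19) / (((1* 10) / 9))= 810 / 133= 6.09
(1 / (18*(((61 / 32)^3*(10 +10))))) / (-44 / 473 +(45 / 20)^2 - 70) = -2818048 / 456991061445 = -0.00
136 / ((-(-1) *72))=17 / 9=1.89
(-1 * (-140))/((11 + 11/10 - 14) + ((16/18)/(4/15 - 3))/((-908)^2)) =-4436646900/60211649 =-73.68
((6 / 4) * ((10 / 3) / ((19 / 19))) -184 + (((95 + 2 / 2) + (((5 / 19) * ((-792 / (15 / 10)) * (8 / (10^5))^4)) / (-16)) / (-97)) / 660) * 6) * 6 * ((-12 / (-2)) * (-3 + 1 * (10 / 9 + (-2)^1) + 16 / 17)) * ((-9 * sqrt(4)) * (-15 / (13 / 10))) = 195193839814453125000036531 / 49719604492187500000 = 3925892.85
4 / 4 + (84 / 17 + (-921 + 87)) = -14077 / 17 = -828.06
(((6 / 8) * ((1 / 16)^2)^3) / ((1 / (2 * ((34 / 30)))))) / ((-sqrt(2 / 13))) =-17 * sqrt(26) / 335544320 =-0.00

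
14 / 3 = 4.67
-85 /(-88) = 85 /88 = 0.97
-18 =-18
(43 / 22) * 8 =172 / 11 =15.64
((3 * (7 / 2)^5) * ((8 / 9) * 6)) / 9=16807 / 18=933.72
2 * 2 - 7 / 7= 3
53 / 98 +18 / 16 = 653 / 392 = 1.67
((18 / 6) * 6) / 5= 18 / 5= 3.60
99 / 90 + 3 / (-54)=47 / 45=1.04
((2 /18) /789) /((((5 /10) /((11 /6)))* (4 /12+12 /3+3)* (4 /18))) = 1 /3156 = 0.00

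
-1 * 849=-849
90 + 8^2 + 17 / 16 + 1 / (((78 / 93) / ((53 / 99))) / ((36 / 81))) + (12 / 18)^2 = 28872367 / 185328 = 155.79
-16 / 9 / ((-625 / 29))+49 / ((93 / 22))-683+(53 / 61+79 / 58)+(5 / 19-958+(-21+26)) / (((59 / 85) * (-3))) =-146316716700743 / 691588338750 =-211.57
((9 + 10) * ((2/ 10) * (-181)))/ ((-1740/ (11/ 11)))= 3439/ 8700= 0.40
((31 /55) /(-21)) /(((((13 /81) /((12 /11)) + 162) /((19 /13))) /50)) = -1908360 /157764607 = -0.01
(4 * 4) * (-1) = -16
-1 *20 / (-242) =10 / 121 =0.08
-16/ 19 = -0.84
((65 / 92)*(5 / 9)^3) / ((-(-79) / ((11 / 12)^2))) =983125 / 762965568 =0.00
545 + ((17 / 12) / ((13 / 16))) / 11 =233873 / 429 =545.16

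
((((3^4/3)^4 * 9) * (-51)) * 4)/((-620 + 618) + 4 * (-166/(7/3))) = 200884698/59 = 3404825.39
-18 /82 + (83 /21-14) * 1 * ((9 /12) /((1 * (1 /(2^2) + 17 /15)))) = -5.67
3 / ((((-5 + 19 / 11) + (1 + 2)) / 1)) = -11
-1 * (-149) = 149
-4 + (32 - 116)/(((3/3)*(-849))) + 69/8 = 10695/2264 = 4.72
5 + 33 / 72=131 / 24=5.46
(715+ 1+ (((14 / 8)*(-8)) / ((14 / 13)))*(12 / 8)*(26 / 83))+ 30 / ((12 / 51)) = 837.39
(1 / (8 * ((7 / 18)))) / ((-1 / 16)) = -36 / 7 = -5.14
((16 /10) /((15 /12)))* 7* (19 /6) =2128 /75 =28.37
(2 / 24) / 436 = 1 / 5232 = 0.00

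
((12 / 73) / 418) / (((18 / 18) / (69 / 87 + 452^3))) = 16068101130 / 442453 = 36315.95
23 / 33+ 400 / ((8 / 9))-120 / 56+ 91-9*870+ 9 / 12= -6735679 / 924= -7289.70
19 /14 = 1.36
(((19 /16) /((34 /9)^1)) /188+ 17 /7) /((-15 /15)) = -2.43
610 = 610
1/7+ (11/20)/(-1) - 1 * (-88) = 12263/140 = 87.59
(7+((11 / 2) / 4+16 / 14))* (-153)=-81549 / 56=-1456.23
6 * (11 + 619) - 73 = 3707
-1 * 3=-3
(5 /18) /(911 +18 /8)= 10 /32877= 0.00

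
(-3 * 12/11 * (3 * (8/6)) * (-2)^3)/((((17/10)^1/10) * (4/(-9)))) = -1386.10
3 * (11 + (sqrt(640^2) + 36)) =2061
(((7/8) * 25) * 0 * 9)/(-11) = 0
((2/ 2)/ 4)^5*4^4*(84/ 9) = 7/ 3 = 2.33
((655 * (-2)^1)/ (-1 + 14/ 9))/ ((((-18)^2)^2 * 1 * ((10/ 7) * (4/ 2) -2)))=-917/ 34992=-0.03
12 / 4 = 3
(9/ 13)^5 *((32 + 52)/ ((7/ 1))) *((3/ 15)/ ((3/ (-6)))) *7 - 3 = -15489627/ 1856465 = -8.34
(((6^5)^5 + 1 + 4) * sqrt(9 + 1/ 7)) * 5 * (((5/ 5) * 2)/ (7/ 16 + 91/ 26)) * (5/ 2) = 90976921695775044419200 * sqrt(7)/ 441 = 545810226424529297114.58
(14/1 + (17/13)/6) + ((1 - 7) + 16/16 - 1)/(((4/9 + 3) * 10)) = 169789/12090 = 14.04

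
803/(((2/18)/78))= 563706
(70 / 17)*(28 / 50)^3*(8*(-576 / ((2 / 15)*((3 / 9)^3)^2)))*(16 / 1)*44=-136274958876672 / 10625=-12825878482.51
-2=-2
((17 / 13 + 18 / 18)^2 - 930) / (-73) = 156270 / 12337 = 12.67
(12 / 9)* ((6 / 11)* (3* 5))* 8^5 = 3932160 / 11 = 357469.09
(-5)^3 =-125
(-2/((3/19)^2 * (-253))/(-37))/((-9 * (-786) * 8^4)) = -361/1220561768448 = -0.00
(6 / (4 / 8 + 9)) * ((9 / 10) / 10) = 27 / 475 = 0.06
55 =55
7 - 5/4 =23/4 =5.75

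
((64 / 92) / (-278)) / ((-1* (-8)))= -1 / 3197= -0.00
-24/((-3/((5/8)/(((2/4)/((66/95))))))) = 132/19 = 6.95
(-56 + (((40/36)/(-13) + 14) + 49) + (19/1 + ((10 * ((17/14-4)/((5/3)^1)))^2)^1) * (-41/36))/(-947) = 636158/1809717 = 0.35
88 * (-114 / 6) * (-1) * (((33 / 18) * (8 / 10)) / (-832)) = -2299 / 780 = -2.95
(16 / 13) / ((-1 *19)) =-16 / 247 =-0.06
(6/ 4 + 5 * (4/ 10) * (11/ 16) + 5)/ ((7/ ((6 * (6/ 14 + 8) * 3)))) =4779/ 28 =170.68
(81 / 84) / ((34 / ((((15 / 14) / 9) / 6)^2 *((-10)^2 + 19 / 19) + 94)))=5971901 / 2239104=2.67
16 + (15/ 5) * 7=37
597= 597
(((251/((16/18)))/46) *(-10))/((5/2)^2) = -2259/230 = -9.82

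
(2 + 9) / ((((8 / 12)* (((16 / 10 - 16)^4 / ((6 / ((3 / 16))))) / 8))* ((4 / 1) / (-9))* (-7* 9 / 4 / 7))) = 6875 / 69984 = 0.10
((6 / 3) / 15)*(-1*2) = -4 / 15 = -0.27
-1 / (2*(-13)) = 1 / 26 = 0.04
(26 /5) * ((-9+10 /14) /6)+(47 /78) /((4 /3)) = -73481 /10920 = -6.73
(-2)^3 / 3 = -8 / 3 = -2.67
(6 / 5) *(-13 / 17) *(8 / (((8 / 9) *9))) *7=-546 / 85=-6.42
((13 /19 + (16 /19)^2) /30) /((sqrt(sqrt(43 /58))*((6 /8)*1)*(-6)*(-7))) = 0.00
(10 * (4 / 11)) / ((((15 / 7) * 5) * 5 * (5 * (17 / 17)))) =56 / 4125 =0.01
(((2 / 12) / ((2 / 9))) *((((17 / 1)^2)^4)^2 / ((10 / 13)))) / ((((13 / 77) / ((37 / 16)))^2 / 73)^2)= 51253026302003525904542790798114184947 / 5759303680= 8899170654950343911113711000.00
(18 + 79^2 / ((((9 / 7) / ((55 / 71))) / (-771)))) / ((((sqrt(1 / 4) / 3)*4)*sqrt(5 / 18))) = -1852535733*sqrt(10) / 710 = -8251031.50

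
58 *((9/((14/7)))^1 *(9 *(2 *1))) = 4698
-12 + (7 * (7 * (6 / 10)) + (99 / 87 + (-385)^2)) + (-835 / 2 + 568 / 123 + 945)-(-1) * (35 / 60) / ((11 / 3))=116750332991 / 784740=148775.81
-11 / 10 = -1.10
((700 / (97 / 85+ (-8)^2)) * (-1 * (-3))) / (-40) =-1275 / 1582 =-0.81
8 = 8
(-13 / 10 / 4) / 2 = -13 / 80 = -0.16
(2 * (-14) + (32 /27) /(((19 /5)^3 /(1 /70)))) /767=-36297428 /994301217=-0.04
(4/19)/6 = 2/57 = 0.04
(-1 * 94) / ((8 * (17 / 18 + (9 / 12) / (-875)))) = -370125 / 29723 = -12.45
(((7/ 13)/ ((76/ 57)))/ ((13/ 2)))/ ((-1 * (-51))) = 7/ 5746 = 0.00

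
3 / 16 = 0.19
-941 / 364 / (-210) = 941 / 76440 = 0.01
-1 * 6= -6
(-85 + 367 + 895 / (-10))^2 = 148225 / 4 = 37056.25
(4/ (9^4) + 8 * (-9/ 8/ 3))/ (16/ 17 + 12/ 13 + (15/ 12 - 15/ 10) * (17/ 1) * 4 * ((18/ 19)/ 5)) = 2.21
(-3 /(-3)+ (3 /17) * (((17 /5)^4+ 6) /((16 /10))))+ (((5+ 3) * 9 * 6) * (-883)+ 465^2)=-2808648187 /17000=-165214.60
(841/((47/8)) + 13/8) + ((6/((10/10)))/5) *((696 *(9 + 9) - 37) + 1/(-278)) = 3954808941/261320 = 15133.97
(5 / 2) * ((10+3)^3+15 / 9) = 16490 / 3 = 5496.67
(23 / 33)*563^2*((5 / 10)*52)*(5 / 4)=473868655 / 66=7179828.11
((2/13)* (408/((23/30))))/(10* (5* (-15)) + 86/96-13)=-1175040/10937719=-0.11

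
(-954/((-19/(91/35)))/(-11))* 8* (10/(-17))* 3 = 595296/3553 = 167.55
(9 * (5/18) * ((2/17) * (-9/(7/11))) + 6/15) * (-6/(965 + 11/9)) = 0.02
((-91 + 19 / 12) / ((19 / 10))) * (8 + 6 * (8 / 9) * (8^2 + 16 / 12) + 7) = -17548915 / 1026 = -17104.21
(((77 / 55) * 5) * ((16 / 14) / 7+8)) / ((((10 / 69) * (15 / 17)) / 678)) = 2120784 / 7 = 302969.14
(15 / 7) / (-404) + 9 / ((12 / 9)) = 9537 / 1414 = 6.74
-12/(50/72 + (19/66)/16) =-38016/2257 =-16.84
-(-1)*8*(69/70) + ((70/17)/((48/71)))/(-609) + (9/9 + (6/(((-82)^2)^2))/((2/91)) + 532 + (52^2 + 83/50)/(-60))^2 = 236158954150999020778048406651/992015170765076556000000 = 238059.82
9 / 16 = 0.56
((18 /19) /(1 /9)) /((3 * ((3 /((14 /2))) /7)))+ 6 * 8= 1794 /19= 94.42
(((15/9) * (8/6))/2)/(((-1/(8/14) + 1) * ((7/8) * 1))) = -320/189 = -1.69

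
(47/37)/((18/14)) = 329/333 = 0.99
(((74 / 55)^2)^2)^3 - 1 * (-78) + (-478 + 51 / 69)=-6416011915497528743356927 / 17623010904439208984375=-364.07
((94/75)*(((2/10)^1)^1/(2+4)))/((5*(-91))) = -47/511875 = -0.00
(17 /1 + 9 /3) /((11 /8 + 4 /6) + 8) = 480 /241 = 1.99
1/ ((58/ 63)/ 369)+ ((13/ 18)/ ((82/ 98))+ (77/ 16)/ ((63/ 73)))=23242565/ 57072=407.25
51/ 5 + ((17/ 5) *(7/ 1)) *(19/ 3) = 2414/ 15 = 160.93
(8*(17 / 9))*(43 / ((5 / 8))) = 46784 / 45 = 1039.64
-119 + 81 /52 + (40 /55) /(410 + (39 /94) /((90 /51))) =-25904470877 /220575212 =-117.44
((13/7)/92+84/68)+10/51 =47675/32844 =1.45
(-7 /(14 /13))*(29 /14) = -377 /28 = -13.46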